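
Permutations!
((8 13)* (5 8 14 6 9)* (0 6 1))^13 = (0 13 9 1 8 6 14 5)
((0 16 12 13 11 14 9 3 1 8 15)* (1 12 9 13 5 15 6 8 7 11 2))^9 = (0 9 12 15 16 3 5)(1 14)(2 11)(6 8)(7 13)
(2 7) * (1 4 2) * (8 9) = (1 4 2 7)(8 9) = [0, 4, 7, 3, 2, 5, 6, 1, 9, 8]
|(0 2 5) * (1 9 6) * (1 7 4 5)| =8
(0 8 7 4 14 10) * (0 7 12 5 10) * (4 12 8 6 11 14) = (0 6 11 14)(5 10 7 12) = [6, 1, 2, 3, 4, 10, 11, 12, 8, 9, 7, 14, 5, 13, 0]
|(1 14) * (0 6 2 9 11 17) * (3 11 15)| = |(0 6 2 9 15 3 11 17)(1 14)| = 8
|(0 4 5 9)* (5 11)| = |(0 4 11 5 9)| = 5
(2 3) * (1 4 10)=[0, 4, 3, 2, 10, 5, 6, 7, 8, 9, 1]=(1 4 10)(2 3)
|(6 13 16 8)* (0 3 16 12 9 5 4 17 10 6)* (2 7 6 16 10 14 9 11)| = 30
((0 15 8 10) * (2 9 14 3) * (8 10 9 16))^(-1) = ((0 15 10)(2 16 8 9 14 3))^(-1) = (0 10 15)(2 3 14 9 8 16)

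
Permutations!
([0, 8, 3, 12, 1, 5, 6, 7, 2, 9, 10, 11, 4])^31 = (1 8 2 3 12 4)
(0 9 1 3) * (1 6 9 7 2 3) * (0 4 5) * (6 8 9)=(0 7 2 3 4 5)(8 9)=[7, 1, 3, 4, 5, 0, 6, 2, 9, 8]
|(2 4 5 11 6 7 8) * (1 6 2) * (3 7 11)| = 9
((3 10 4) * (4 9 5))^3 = ((3 10 9 5 4))^3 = (3 5 10 4 9)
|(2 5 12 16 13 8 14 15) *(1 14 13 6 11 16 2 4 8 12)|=9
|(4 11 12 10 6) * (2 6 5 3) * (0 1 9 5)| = |(0 1 9 5 3 2 6 4 11 12 10)| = 11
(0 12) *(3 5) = (0 12)(3 5) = [12, 1, 2, 5, 4, 3, 6, 7, 8, 9, 10, 11, 0]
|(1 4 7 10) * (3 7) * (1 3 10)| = |(1 4 10 3 7)| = 5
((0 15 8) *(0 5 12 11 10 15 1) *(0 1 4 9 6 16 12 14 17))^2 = ((0 4 9 6 16 12 11 10 15 8 5 14 17))^2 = (0 9 16 11 15 5 17 4 6 12 10 8 14)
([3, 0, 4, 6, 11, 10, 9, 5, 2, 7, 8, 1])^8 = (0 2 7)(1 8 9)(3 4 5)(6 11 10)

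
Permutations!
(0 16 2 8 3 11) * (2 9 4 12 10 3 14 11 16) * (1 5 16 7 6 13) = (0 2 8 14 11)(1 5 16 9 4 12 10 3 7 6 13) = [2, 5, 8, 7, 12, 16, 13, 6, 14, 4, 3, 0, 10, 1, 11, 15, 9]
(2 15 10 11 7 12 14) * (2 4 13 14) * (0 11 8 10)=[11, 1, 15, 3, 13, 5, 6, 12, 10, 9, 8, 7, 2, 14, 4, 0]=(0 11 7 12 2 15)(4 13 14)(8 10)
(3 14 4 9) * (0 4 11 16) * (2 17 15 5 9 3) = [4, 1, 17, 14, 3, 9, 6, 7, 8, 2, 10, 16, 12, 13, 11, 5, 0, 15] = (0 4 3 14 11 16)(2 17 15 5 9)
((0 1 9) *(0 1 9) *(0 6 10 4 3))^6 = ((0 9 1 6 10 4 3))^6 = (0 3 4 10 6 1 9)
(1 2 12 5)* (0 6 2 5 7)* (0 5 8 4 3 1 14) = (0 6 2 12 7 5 14)(1 8 4 3) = [6, 8, 12, 1, 3, 14, 2, 5, 4, 9, 10, 11, 7, 13, 0]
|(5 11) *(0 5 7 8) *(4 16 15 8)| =|(0 5 11 7 4 16 15 8)| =8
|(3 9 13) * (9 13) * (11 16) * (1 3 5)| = |(1 3 13 5)(11 16)| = 4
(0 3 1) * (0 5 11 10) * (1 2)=(0 3 2 1 5 11 10)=[3, 5, 1, 2, 4, 11, 6, 7, 8, 9, 0, 10]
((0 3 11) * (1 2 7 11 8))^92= ((0 3 8 1 2 7 11))^92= (0 3 8 1 2 7 11)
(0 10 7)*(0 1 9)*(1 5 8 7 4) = (0 10 4 1 9)(5 8 7) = [10, 9, 2, 3, 1, 8, 6, 5, 7, 0, 4]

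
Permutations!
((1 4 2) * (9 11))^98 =(11)(1 2 4)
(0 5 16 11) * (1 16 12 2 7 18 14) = (0 5 12 2 7 18 14 1 16 11) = [5, 16, 7, 3, 4, 12, 6, 18, 8, 9, 10, 0, 2, 13, 1, 15, 11, 17, 14]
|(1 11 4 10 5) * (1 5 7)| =|(1 11 4 10 7)| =5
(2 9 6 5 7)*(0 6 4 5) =(0 6)(2 9 4 5 7) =[6, 1, 9, 3, 5, 7, 0, 2, 8, 4]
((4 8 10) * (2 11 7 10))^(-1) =((2 11 7 10 4 8))^(-1) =(2 8 4 10 7 11)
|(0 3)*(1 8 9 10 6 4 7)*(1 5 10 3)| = |(0 1 8 9 3)(4 7 5 10 6)| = 5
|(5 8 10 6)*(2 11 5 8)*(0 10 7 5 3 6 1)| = |(0 10 1)(2 11 3 6 8 7 5)| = 21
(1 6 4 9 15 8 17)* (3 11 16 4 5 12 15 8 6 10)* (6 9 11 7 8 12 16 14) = [0, 10, 2, 7, 11, 16, 5, 8, 17, 12, 3, 14, 15, 13, 6, 9, 4, 1] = (1 10 3 7 8 17)(4 11 14 6 5 16)(9 12 15)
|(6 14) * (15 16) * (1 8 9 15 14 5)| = |(1 8 9 15 16 14 6 5)| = 8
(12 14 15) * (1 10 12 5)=(1 10 12 14 15 5)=[0, 10, 2, 3, 4, 1, 6, 7, 8, 9, 12, 11, 14, 13, 15, 5]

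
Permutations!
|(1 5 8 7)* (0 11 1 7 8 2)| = |(0 11 1 5 2)| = 5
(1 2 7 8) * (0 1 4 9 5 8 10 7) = [1, 2, 0, 3, 9, 8, 6, 10, 4, 5, 7] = (0 1 2)(4 9 5 8)(7 10)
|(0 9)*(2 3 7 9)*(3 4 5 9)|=10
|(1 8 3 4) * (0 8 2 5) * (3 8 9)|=7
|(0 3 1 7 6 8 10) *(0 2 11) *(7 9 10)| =|(0 3 1 9 10 2 11)(6 8 7)| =21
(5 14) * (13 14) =(5 13 14) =[0, 1, 2, 3, 4, 13, 6, 7, 8, 9, 10, 11, 12, 14, 5]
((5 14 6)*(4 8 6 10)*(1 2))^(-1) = ((1 2)(4 8 6 5 14 10))^(-1) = (1 2)(4 10 14 5 6 8)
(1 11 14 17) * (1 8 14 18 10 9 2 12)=(1 11 18 10 9 2 12)(8 14 17)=[0, 11, 12, 3, 4, 5, 6, 7, 14, 2, 9, 18, 1, 13, 17, 15, 16, 8, 10]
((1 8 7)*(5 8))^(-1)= ((1 5 8 7))^(-1)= (1 7 8 5)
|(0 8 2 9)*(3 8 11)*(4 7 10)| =6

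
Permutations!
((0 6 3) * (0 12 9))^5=(12)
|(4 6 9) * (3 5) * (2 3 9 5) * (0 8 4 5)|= 4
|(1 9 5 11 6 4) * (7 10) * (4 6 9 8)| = |(1 8 4)(5 11 9)(7 10)| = 6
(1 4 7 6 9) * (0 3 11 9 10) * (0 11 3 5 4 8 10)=(0 5 4 7 6)(1 8 10 11 9)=[5, 8, 2, 3, 7, 4, 0, 6, 10, 1, 11, 9]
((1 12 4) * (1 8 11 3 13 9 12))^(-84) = (13)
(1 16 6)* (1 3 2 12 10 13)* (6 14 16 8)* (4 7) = (1 8 6 3 2 12 10 13)(4 7)(14 16) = [0, 8, 12, 2, 7, 5, 3, 4, 6, 9, 13, 11, 10, 1, 16, 15, 14]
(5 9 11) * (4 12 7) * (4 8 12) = [0, 1, 2, 3, 4, 9, 6, 8, 12, 11, 10, 5, 7] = (5 9 11)(7 8 12)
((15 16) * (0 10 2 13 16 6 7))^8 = (16)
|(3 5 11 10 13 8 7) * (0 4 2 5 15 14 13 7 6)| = 13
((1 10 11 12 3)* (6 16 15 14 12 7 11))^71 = ((1 10 6 16 15 14 12 3)(7 11))^71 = (1 3 12 14 15 16 6 10)(7 11)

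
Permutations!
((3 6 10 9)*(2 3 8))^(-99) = (2 10)(3 9)(6 8)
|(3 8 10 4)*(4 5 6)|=6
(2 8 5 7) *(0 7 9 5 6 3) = (0 7 2 8 6 3)(5 9) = [7, 1, 8, 0, 4, 9, 3, 2, 6, 5]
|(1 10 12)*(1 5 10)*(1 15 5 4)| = |(1 15 5 10 12 4)| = 6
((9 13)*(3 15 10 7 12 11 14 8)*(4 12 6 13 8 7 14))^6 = ((3 15 10 14 7 6 13 9 8)(4 12 11))^6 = (3 13 14)(6 10 8)(7 15 9)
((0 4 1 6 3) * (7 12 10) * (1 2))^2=((0 4 2 1 6 3)(7 12 10))^2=(0 2 6)(1 3 4)(7 10 12)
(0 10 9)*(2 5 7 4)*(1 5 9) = (0 10 1 5 7 4 2 9) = [10, 5, 9, 3, 2, 7, 6, 4, 8, 0, 1]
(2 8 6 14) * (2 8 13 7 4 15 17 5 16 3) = (2 13 7 4 15 17 5 16 3)(6 14 8) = [0, 1, 13, 2, 15, 16, 14, 4, 6, 9, 10, 11, 12, 7, 8, 17, 3, 5]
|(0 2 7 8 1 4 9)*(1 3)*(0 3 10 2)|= 4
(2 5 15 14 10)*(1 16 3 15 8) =(1 16 3 15 14 10 2 5 8) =[0, 16, 5, 15, 4, 8, 6, 7, 1, 9, 2, 11, 12, 13, 10, 14, 3]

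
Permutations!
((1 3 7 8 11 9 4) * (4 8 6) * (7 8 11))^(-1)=(1 4 6 7 8 3)(9 11)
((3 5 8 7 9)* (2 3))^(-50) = ((2 3 5 8 7 9))^(-50) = (2 7 5)(3 9 8)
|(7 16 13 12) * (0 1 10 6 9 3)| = 12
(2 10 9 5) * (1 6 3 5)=(1 6 3 5 2 10 9)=[0, 6, 10, 5, 4, 2, 3, 7, 8, 1, 9]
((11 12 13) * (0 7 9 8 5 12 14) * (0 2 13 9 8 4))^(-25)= ((0 7 8 5 12 9 4)(2 13 11 14))^(-25)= (0 5 4 8 9 7 12)(2 14 11 13)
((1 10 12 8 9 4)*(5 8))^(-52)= ((1 10 12 5 8 9 4))^(-52)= (1 8 10 9 12 4 5)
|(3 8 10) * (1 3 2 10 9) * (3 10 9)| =|(1 10 2 9)(3 8)| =4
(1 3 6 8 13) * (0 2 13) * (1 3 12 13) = (0 2 1 12 13 3 6 8) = [2, 12, 1, 6, 4, 5, 8, 7, 0, 9, 10, 11, 13, 3]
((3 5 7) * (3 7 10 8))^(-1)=((3 5 10 8))^(-1)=(3 8 10 5)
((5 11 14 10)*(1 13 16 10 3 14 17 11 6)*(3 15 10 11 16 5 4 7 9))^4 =((1 13 5 6)(3 14 15 10 4 7 9)(11 17 16))^4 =(3 4 14 7 15 9 10)(11 17 16)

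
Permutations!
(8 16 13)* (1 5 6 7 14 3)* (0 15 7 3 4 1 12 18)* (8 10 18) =[15, 5, 2, 12, 1, 6, 3, 14, 16, 9, 18, 11, 8, 10, 4, 7, 13, 17, 0] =(0 15 7 14 4 1 5 6 3 12 8 16 13 10 18)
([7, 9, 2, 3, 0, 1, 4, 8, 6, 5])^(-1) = (0 4 6 8 7)(1 5 9)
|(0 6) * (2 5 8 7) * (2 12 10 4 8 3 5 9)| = 10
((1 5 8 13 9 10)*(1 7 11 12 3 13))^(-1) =((1 5 8)(3 13 9 10 7 11 12))^(-1) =(1 8 5)(3 12 11 7 10 9 13)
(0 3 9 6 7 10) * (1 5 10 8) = (0 3 9 6 7 8 1 5 10) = [3, 5, 2, 9, 4, 10, 7, 8, 1, 6, 0]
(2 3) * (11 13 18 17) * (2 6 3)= (3 6)(11 13 18 17)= [0, 1, 2, 6, 4, 5, 3, 7, 8, 9, 10, 13, 12, 18, 14, 15, 16, 11, 17]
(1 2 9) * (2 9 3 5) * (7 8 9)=(1 7 8 9)(2 3 5)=[0, 7, 3, 5, 4, 2, 6, 8, 9, 1]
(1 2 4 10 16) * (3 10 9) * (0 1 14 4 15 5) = (0 1 2 15 5)(3 10 16 14 4 9) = [1, 2, 15, 10, 9, 0, 6, 7, 8, 3, 16, 11, 12, 13, 4, 5, 14]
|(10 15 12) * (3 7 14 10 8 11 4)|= |(3 7 14 10 15 12 8 11 4)|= 9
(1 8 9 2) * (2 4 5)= (1 8 9 4 5 2)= [0, 8, 1, 3, 5, 2, 6, 7, 9, 4]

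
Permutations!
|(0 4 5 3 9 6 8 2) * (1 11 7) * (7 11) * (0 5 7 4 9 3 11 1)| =10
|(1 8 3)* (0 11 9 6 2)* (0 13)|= |(0 11 9 6 2 13)(1 8 3)|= 6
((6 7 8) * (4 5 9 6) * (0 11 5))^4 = (0 6)(4 9)(5 8)(7 11)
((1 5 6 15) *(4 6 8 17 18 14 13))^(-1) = (1 15 6 4 13 14 18 17 8 5)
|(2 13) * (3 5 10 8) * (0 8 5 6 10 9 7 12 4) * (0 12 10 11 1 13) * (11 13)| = 12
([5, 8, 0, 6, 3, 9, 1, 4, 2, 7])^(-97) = [7, 0, 9, 8, 1, 4, 2, 6, 5, 3]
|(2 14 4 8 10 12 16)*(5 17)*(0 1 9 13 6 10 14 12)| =6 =|(0 1 9 13 6 10)(2 12 16)(4 8 14)(5 17)|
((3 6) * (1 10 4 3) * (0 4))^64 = ((0 4 3 6 1 10))^64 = (0 1 3)(4 10 6)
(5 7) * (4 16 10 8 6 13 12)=(4 16 10 8 6 13 12)(5 7)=[0, 1, 2, 3, 16, 7, 13, 5, 6, 9, 8, 11, 4, 12, 14, 15, 10]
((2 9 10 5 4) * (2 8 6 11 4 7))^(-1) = ((2 9 10 5 7)(4 8 6 11))^(-1) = (2 7 5 10 9)(4 11 6 8)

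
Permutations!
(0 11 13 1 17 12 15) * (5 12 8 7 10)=(0 11 13 1 17 8 7 10 5 12 15)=[11, 17, 2, 3, 4, 12, 6, 10, 7, 9, 5, 13, 15, 1, 14, 0, 16, 8]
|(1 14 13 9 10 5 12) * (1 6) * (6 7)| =9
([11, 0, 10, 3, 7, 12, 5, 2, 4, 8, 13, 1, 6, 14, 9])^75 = (2 14 4 10 9 7 13 8)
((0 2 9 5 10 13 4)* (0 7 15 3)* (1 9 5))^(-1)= (0 3 15 7 4 13 10 5 2)(1 9)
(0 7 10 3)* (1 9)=(0 7 10 3)(1 9)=[7, 9, 2, 0, 4, 5, 6, 10, 8, 1, 3]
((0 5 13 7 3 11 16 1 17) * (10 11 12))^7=(0 11 7 17 10 13 1 12 5 16 3)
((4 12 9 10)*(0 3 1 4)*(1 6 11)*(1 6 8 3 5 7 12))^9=(0 12)(1 4)(3 8)(5 9)(6 11)(7 10)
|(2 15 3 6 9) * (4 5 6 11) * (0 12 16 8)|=8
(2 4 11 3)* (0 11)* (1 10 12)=(0 11 3 2 4)(1 10 12)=[11, 10, 4, 2, 0, 5, 6, 7, 8, 9, 12, 3, 1]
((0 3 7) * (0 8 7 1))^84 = ((0 3 1)(7 8))^84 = (8)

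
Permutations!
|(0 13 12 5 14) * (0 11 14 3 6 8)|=14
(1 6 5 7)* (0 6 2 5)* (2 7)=[6, 7, 5, 3, 4, 2, 0, 1]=(0 6)(1 7)(2 5)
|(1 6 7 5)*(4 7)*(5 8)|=|(1 6 4 7 8 5)|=6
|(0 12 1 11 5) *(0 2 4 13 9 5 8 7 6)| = 35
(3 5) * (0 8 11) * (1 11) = (0 8 1 11)(3 5) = [8, 11, 2, 5, 4, 3, 6, 7, 1, 9, 10, 0]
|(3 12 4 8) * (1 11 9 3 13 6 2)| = |(1 11 9 3 12 4 8 13 6 2)| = 10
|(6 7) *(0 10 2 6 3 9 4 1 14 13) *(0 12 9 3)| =|(0 10 2 6 7)(1 14 13 12 9 4)| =30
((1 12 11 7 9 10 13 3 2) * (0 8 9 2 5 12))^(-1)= ((0 8 9 10 13 3 5 12 11 7 2 1))^(-1)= (0 1 2 7 11 12 5 3 13 10 9 8)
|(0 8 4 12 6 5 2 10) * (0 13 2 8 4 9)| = 21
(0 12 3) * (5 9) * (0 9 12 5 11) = (0 5 12 3 9 11) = [5, 1, 2, 9, 4, 12, 6, 7, 8, 11, 10, 0, 3]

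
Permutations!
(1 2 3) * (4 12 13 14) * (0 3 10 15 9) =(0 3 1 2 10 15 9)(4 12 13 14) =[3, 2, 10, 1, 12, 5, 6, 7, 8, 0, 15, 11, 13, 14, 4, 9]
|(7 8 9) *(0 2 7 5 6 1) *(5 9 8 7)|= 5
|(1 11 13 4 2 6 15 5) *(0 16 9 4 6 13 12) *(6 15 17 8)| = 33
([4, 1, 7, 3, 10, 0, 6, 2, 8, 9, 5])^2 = (0 10)(4 5)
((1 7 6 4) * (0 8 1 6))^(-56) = (8)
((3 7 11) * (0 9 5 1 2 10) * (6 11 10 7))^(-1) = ((0 9 5 1 2 7 10)(3 6 11))^(-1) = (0 10 7 2 1 5 9)(3 11 6)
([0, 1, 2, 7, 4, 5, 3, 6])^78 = [0, 1, 2, 3, 4, 5, 6, 7]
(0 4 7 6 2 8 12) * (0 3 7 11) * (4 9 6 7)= [9, 1, 8, 4, 11, 5, 2, 7, 12, 6, 10, 0, 3]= (0 9 6 2 8 12 3 4 11)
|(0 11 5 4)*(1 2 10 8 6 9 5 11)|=9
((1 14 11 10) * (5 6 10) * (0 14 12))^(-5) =((0 14 11 5 6 10 1 12))^(-5) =(0 5 1 14 6 12 11 10)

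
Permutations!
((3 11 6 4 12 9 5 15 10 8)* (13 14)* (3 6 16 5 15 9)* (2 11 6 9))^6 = (2 16)(3 4)(5 11)(6 12)(8 15)(9 10)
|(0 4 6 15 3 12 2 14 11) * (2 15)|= 6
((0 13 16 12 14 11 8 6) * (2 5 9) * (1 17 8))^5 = ((0 13 16 12 14 11 1 17 8 6)(2 5 9))^5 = (0 11)(1 13)(2 9 5)(6 14)(8 12)(16 17)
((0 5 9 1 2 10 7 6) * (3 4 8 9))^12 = (0 5 3 4 8 9 1 2 10 7 6) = ((0 5 3 4 8 9 1 2 10 7 6))^12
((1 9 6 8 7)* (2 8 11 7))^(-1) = ((1 9 6 11 7)(2 8))^(-1) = (1 7 11 6 9)(2 8)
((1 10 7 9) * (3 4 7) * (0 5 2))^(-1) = (0 2 5)(1 9 7 4 3 10)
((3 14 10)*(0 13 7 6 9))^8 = ((0 13 7 6 9)(3 14 10))^8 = (0 6 13 9 7)(3 10 14)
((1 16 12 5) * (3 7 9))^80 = ((1 16 12 5)(3 7 9))^80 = (16)(3 9 7)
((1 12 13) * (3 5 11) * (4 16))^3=(4 16)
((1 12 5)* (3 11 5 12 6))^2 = (12)(1 3 5 6 11) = ((12)(1 6 3 11 5))^2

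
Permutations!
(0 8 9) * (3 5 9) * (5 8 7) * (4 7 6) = (0 6 4 7 5 9)(3 8) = [6, 1, 2, 8, 7, 9, 4, 5, 3, 0]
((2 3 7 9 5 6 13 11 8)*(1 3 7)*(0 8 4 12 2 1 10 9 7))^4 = ((0 8 1 3 10 9 5 6 13 11 4 12 2))^4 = (0 10 13 2 3 6 12 1 5 4 8 9 11)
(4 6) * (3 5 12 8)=(3 5 12 8)(4 6)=[0, 1, 2, 5, 6, 12, 4, 7, 3, 9, 10, 11, 8]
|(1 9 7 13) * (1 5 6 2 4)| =|(1 9 7 13 5 6 2 4)| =8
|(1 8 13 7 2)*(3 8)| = 6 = |(1 3 8 13 7 2)|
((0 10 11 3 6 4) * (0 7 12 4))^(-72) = ((0 10 11 3 6)(4 7 12))^(-72) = (12)(0 3 10 6 11)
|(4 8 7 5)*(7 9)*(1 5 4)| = 4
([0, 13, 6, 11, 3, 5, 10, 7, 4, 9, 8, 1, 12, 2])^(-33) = [0, 6, 8, 13, 1, 5, 4, 7, 11, 9, 3, 2, 12, 10]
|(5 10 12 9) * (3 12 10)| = |(3 12 9 5)| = 4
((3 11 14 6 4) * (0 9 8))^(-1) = (0 8 9)(3 4 6 14 11) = ((0 9 8)(3 11 14 6 4))^(-1)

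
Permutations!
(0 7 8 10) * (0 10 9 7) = (10)(7 8 9) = [0, 1, 2, 3, 4, 5, 6, 8, 9, 7, 10]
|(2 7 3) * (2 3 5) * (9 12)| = |(2 7 5)(9 12)| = 6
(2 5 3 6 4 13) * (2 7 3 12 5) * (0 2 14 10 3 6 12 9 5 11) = [2, 1, 14, 12, 13, 9, 4, 6, 8, 5, 3, 0, 11, 7, 10] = (0 2 14 10 3 12 11)(4 13 7 6)(5 9)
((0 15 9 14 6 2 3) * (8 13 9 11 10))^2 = (0 11 8 9 6 3 15 10 13 14 2)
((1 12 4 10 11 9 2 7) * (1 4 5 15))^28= (15)(2 11 4)(7 9 10)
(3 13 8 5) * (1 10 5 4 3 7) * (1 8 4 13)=(1 10 5 7 8 13 4 3)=[0, 10, 2, 1, 3, 7, 6, 8, 13, 9, 5, 11, 12, 4]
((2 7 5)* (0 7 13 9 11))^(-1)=((0 7 5 2 13 9 11))^(-1)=(0 11 9 13 2 5 7)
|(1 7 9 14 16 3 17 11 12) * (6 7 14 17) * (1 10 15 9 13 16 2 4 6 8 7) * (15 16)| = 55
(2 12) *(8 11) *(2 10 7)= [0, 1, 12, 3, 4, 5, 6, 2, 11, 9, 7, 8, 10]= (2 12 10 7)(8 11)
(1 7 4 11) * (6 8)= (1 7 4 11)(6 8)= [0, 7, 2, 3, 11, 5, 8, 4, 6, 9, 10, 1]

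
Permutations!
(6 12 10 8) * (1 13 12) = (1 13 12 10 8 6) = [0, 13, 2, 3, 4, 5, 1, 7, 6, 9, 8, 11, 10, 12]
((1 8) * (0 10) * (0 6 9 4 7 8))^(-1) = (0 1 8 7 4 9 6 10)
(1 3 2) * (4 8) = (1 3 2)(4 8) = [0, 3, 1, 2, 8, 5, 6, 7, 4]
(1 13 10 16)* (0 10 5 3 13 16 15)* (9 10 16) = (0 16 1 9 10 15)(3 13 5) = [16, 9, 2, 13, 4, 3, 6, 7, 8, 10, 15, 11, 12, 5, 14, 0, 1]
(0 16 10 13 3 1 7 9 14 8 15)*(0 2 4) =(0 16 10 13 3 1 7 9 14 8 15 2 4) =[16, 7, 4, 1, 0, 5, 6, 9, 15, 14, 13, 11, 12, 3, 8, 2, 10]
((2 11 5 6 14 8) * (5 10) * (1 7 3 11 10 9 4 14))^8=((1 7 3 11 9 4 14 8 2 10 5 6))^8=(1 2 9)(3 5 14)(4 7 10)(6 8 11)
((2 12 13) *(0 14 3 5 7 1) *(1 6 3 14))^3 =(14)(0 1)(3 6 7 5)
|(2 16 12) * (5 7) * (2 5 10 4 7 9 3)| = 6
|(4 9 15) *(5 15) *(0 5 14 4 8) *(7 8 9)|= 8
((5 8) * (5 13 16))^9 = (5 8 13 16)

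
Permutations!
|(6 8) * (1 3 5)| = |(1 3 5)(6 8)| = 6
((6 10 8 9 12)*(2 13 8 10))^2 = (2 8 12)(6 13 9)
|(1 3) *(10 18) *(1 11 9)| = 4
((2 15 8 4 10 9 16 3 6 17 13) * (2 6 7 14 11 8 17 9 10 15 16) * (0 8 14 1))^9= ((0 8 4 15 17 13 6 9 2 16 3 7 1)(11 14))^9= (0 16 13 8 3 6 4 7 9 15 1 2 17)(11 14)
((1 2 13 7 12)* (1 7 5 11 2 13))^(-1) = (1 2 11 5 13)(7 12)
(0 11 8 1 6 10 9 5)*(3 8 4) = (0 11 4 3 8 1 6 10 9 5) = [11, 6, 2, 8, 3, 0, 10, 7, 1, 5, 9, 4]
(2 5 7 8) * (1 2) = (1 2 5 7 8) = [0, 2, 5, 3, 4, 7, 6, 8, 1]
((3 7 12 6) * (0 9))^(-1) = (0 9)(3 6 12 7)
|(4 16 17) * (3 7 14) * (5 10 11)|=|(3 7 14)(4 16 17)(5 10 11)|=3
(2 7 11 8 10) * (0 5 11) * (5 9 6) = (0 9 6 5 11 8 10 2 7) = [9, 1, 7, 3, 4, 11, 5, 0, 10, 6, 2, 8]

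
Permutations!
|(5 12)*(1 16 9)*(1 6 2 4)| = 6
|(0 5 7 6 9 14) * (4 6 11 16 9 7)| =9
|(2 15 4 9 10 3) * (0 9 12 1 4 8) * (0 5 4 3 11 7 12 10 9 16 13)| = |(0 16 13)(1 3 2 15 8 5 4 10 11 7 12)| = 33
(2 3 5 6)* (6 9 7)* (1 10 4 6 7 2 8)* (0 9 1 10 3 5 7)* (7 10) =[9, 3, 5, 10, 6, 1, 8, 0, 7, 2, 4] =(0 9 2 5 1 3 10 4 6 8 7)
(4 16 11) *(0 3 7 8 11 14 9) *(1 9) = (0 3 7 8 11 4 16 14 1 9) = [3, 9, 2, 7, 16, 5, 6, 8, 11, 0, 10, 4, 12, 13, 1, 15, 14]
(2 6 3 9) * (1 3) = (1 3 9 2 6) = [0, 3, 6, 9, 4, 5, 1, 7, 8, 2]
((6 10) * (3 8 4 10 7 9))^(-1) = (3 9 7 6 10 4 8)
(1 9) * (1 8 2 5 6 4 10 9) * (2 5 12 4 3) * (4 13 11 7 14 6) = (2 12 13 11 7 14 6 3)(4 10 9 8 5) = [0, 1, 12, 2, 10, 4, 3, 14, 5, 8, 9, 7, 13, 11, 6]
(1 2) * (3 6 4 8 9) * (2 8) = [0, 8, 1, 6, 2, 5, 4, 7, 9, 3] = (1 8 9 3 6 4 2)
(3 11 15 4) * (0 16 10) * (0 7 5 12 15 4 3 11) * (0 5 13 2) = (0 16 10 7 13 2)(3 5 12 15)(4 11) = [16, 1, 0, 5, 11, 12, 6, 13, 8, 9, 7, 4, 15, 2, 14, 3, 10]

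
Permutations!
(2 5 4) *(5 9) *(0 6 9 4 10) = (0 6 9 5 10)(2 4) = [6, 1, 4, 3, 2, 10, 9, 7, 8, 5, 0]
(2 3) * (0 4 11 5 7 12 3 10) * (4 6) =(0 6 4 11 5 7 12 3 2 10) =[6, 1, 10, 2, 11, 7, 4, 12, 8, 9, 0, 5, 3]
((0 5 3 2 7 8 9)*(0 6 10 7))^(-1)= (0 2 3 5)(6 9 8 7 10)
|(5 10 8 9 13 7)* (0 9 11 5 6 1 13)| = |(0 9)(1 13 7 6)(5 10 8 11)| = 4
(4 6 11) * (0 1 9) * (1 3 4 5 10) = [3, 9, 2, 4, 6, 10, 11, 7, 8, 0, 1, 5] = (0 3 4 6 11 5 10 1 9)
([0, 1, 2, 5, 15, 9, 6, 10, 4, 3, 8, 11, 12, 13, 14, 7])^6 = [0, 1, 2, 3, 15, 5, 6, 10, 4, 9, 8, 11, 12, 13, 14, 7]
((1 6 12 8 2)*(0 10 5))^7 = (0 10 5)(1 12 2 6 8)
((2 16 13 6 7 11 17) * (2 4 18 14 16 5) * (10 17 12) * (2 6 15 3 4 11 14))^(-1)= ((2 5 6 7 14 16 13 15 3 4 18)(10 17 11 12))^(-1)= (2 18 4 3 15 13 16 14 7 6 5)(10 12 11 17)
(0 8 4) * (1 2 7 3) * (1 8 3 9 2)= (0 3 8 4)(2 7 9)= [3, 1, 7, 8, 0, 5, 6, 9, 4, 2]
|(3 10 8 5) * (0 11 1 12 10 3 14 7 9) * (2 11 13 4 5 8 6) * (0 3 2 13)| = |(1 12 10 6 13 4 5 14 7 9 3 2 11)| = 13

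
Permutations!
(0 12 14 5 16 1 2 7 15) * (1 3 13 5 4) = (0 12 14 4 1 2 7 15)(3 13 5 16) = [12, 2, 7, 13, 1, 16, 6, 15, 8, 9, 10, 11, 14, 5, 4, 0, 3]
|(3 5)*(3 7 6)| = 4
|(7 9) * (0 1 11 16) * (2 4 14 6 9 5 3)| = |(0 1 11 16)(2 4 14 6 9 7 5 3)| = 8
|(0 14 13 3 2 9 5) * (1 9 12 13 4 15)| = |(0 14 4 15 1 9 5)(2 12 13 3)| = 28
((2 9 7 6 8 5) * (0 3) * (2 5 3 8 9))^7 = ((0 8 3)(6 9 7))^7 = (0 8 3)(6 9 7)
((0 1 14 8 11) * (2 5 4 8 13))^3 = ((0 1 14 13 2 5 4 8 11))^3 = (0 13 4)(1 2 8)(5 11 14)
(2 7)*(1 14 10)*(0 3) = (0 3)(1 14 10)(2 7) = [3, 14, 7, 0, 4, 5, 6, 2, 8, 9, 1, 11, 12, 13, 10]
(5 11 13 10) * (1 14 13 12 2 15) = (1 14 13 10 5 11 12 2 15) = [0, 14, 15, 3, 4, 11, 6, 7, 8, 9, 5, 12, 2, 10, 13, 1]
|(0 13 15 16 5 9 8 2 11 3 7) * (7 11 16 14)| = 10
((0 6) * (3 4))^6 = ((0 6)(3 4))^6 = (6)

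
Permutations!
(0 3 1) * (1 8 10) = (0 3 8 10 1) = [3, 0, 2, 8, 4, 5, 6, 7, 10, 9, 1]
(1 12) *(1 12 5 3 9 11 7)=[0, 5, 2, 9, 4, 3, 6, 1, 8, 11, 10, 7, 12]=(12)(1 5 3 9 11 7)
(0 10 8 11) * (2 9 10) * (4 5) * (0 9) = (0 2)(4 5)(8 11 9 10) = [2, 1, 0, 3, 5, 4, 6, 7, 11, 10, 8, 9]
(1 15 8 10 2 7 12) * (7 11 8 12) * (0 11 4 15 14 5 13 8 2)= [11, 14, 4, 3, 15, 13, 6, 7, 10, 9, 0, 2, 1, 8, 5, 12]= (0 11 2 4 15 12 1 14 5 13 8 10)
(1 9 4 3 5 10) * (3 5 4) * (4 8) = (1 9 3 8 4 5 10) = [0, 9, 2, 8, 5, 10, 6, 7, 4, 3, 1]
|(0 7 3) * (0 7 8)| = |(0 8)(3 7)| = 2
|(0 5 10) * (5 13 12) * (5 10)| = 4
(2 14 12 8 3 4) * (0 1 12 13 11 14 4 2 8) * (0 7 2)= (0 1 12 7 2 4 8 3)(11 14 13)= [1, 12, 4, 0, 8, 5, 6, 2, 3, 9, 10, 14, 7, 11, 13]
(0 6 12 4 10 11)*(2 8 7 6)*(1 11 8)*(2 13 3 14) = (0 13 3 14 2 1 11)(4 10 8 7 6 12) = [13, 11, 1, 14, 10, 5, 12, 6, 7, 9, 8, 0, 4, 3, 2]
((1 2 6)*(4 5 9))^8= (1 6 2)(4 9 5)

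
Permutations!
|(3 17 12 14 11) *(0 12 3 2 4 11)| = |(0 12 14)(2 4 11)(3 17)| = 6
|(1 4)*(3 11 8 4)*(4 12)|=6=|(1 3 11 8 12 4)|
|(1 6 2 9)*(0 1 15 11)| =7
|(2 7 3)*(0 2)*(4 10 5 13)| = |(0 2 7 3)(4 10 5 13)| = 4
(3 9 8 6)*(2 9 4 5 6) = [0, 1, 9, 4, 5, 6, 3, 7, 2, 8] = (2 9 8)(3 4 5 6)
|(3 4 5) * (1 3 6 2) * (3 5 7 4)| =|(1 5 6 2)(4 7)| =4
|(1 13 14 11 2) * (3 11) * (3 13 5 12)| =6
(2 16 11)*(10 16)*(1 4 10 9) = (1 4 10 16 11 2 9) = [0, 4, 9, 3, 10, 5, 6, 7, 8, 1, 16, 2, 12, 13, 14, 15, 11]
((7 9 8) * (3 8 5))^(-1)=(3 5 9 7 8)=((3 8 7 9 5))^(-1)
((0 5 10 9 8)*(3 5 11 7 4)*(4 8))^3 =((0 11 7 8)(3 5 10 9 4))^3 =(0 8 7 11)(3 9 5 4 10)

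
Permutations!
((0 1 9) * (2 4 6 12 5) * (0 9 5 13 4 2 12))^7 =((0 1 5 12 13 4 6))^7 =(13)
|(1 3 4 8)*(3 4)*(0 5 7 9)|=12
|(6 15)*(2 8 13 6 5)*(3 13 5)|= 12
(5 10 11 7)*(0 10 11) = (0 10)(5 11 7) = [10, 1, 2, 3, 4, 11, 6, 5, 8, 9, 0, 7]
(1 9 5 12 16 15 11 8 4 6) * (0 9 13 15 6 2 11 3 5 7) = [9, 13, 11, 5, 2, 12, 1, 0, 4, 7, 10, 8, 16, 15, 14, 3, 6] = (0 9 7)(1 13 15 3 5 12 16 6)(2 11 8 4)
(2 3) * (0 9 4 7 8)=(0 9 4 7 8)(2 3)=[9, 1, 3, 2, 7, 5, 6, 8, 0, 4]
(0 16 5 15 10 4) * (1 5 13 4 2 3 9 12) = (0 16 13 4)(1 5 15 10 2 3 9 12) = [16, 5, 3, 9, 0, 15, 6, 7, 8, 12, 2, 11, 1, 4, 14, 10, 13]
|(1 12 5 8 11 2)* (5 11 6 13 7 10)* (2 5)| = |(1 12 11 5 8 6 13 7 10 2)| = 10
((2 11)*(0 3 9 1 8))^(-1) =((0 3 9 1 8)(2 11))^(-1) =(0 8 1 9 3)(2 11)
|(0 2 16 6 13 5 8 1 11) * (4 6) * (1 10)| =|(0 2 16 4 6 13 5 8 10 1 11)| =11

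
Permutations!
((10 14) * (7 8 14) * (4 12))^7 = (4 12)(7 10 14 8) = ((4 12)(7 8 14 10))^7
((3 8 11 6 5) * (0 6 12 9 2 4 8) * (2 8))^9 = ((0 6 5 3)(2 4)(8 11 12 9))^9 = (0 6 5 3)(2 4)(8 11 12 9)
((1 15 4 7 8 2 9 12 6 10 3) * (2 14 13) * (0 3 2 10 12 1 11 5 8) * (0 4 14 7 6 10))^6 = ((0 3 11 5 8 7 4 6 12 10 2 9 1 15 14 13))^6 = (0 4 1 11 12 14 8 2)(3 6 15 5 10 13 7 9)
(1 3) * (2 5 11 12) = (1 3)(2 5 11 12) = [0, 3, 5, 1, 4, 11, 6, 7, 8, 9, 10, 12, 2]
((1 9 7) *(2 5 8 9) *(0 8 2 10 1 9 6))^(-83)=((0 8 6)(1 10)(2 5)(7 9))^(-83)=(0 8 6)(1 10)(2 5)(7 9)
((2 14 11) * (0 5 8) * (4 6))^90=((0 5 8)(2 14 11)(4 6))^90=(14)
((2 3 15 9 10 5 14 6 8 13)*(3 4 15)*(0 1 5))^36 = ((0 1 5 14 6 8 13 2 4 15 9 10))^36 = (15)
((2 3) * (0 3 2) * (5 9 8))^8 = ((0 3)(5 9 8))^8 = (5 8 9)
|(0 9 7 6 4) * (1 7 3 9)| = 10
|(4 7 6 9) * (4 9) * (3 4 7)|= 2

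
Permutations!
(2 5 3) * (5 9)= (2 9 5 3)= [0, 1, 9, 2, 4, 3, 6, 7, 8, 5]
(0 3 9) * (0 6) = (0 3 9 6) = [3, 1, 2, 9, 4, 5, 0, 7, 8, 6]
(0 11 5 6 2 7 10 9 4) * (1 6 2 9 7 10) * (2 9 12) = [11, 6, 10, 3, 0, 9, 12, 1, 8, 4, 7, 5, 2] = (0 11 5 9 4)(1 6 12 2 10 7)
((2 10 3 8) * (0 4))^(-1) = (0 4)(2 8 3 10)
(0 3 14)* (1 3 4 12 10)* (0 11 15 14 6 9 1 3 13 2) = [4, 13, 0, 6, 12, 5, 9, 7, 8, 1, 3, 15, 10, 2, 11, 14] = (0 4 12 10 3 6 9 1 13 2)(11 15 14)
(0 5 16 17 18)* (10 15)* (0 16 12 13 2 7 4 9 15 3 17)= (0 5 12 13 2 7 4 9 15 10 3 17 18 16)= [5, 1, 7, 17, 9, 12, 6, 4, 8, 15, 3, 11, 13, 2, 14, 10, 0, 18, 16]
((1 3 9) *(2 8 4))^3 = (9)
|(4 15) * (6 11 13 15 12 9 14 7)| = 9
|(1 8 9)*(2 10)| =6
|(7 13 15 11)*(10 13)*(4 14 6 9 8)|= |(4 14 6 9 8)(7 10 13 15 11)|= 5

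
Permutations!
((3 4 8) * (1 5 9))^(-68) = (1 5 9)(3 4 8) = ((1 5 9)(3 4 8))^(-68)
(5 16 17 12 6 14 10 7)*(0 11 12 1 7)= (0 11 12 6 14 10)(1 7 5 16 17)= [11, 7, 2, 3, 4, 16, 14, 5, 8, 9, 0, 12, 6, 13, 10, 15, 17, 1]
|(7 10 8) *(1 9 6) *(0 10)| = 12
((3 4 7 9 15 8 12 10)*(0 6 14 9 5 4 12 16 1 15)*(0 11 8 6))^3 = (1 14 8 15 9 16 6 11)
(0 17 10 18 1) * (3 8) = (0 17 10 18 1)(3 8) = [17, 0, 2, 8, 4, 5, 6, 7, 3, 9, 18, 11, 12, 13, 14, 15, 16, 10, 1]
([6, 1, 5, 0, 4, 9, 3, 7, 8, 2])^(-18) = (9)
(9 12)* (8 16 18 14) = (8 16 18 14)(9 12) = [0, 1, 2, 3, 4, 5, 6, 7, 16, 12, 10, 11, 9, 13, 8, 15, 18, 17, 14]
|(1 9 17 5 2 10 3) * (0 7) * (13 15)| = |(0 7)(1 9 17 5 2 10 3)(13 15)| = 14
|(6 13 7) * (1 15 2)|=|(1 15 2)(6 13 7)|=3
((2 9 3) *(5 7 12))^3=(12)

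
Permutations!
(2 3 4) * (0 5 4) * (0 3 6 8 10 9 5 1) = (0 1)(2 6 8 10 9 5 4) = [1, 0, 6, 3, 2, 4, 8, 7, 10, 5, 9]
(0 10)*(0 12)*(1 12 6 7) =(0 10 6 7 1 12) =[10, 12, 2, 3, 4, 5, 7, 1, 8, 9, 6, 11, 0]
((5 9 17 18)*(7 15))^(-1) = ((5 9 17 18)(7 15))^(-1) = (5 18 17 9)(7 15)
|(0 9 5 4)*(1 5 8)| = 6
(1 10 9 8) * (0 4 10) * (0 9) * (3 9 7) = (0 4 10)(1 7 3 9 8) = [4, 7, 2, 9, 10, 5, 6, 3, 1, 8, 0]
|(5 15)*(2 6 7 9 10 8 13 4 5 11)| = 11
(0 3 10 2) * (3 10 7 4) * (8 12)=(0 10 2)(3 7 4)(8 12)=[10, 1, 0, 7, 3, 5, 6, 4, 12, 9, 2, 11, 8]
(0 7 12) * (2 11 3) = (0 7 12)(2 11 3) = [7, 1, 11, 2, 4, 5, 6, 12, 8, 9, 10, 3, 0]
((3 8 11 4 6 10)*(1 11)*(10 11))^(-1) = ((1 10 3 8)(4 6 11))^(-1) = (1 8 3 10)(4 11 6)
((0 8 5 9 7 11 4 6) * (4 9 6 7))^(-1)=((0 8 5 6)(4 7 11 9))^(-1)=(0 6 5 8)(4 9 11 7)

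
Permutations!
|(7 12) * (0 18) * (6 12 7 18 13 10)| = 6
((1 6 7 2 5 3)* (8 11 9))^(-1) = ((1 6 7 2 5 3)(8 11 9))^(-1) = (1 3 5 2 7 6)(8 9 11)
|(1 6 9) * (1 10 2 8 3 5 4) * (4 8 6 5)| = 20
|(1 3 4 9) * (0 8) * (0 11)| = |(0 8 11)(1 3 4 9)| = 12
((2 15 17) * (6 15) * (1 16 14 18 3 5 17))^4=((1 16 14 18 3 5 17 2 6 15))^4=(1 3 6 14 17)(2 16 5 15 18)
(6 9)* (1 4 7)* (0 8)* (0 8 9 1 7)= (0 9 6 1 4)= [9, 4, 2, 3, 0, 5, 1, 7, 8, 6]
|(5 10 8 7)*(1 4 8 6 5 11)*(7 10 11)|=|(1 4 8 10 6 5 11)|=7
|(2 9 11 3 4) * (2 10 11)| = 4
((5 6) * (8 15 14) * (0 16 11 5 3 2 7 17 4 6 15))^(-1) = (0 8 14 15 5 11 16)(2 3 6 4 17 7)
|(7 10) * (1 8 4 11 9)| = 10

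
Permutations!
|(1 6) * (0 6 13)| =|(0 6 1 13)| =4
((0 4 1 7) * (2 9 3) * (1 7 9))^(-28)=(9)(0 7 4)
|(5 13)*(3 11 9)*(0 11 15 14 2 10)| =8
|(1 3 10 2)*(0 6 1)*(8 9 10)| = |(0 6 1 3 8 9 10 2)| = 8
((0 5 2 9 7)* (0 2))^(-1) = ((0 5)(2 9 7))^(-1) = (0 5)(2 7 9)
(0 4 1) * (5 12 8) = (0 4 1)(5 12 8) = [4, 0, 2, 3, 1, 12, 6, 7, 5, 9, 10, 11, 8]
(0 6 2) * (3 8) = (0 6 2)(3 8) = [6, 1, 0, 8, 4, 5, 2, 7, 3]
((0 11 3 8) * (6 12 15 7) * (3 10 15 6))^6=(0 8 3 7 15 10 11)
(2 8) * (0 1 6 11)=(0 1 6 11)(2 8)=[1, 6, 8, 3, 4, 5, 11, 7, 2, 9, 10, 0]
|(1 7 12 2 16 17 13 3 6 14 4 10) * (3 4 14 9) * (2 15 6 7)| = 42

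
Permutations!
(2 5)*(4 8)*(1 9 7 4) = (1 9 7 4 8)(2 5) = [0, 9, 5, 3, 8, 2, 6, 4, 1, 7]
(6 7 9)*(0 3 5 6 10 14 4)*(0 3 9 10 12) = (0 9 12)(3 5 6 7 10 14 4) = [9, 1, 2, 5, 3, 6, 7, 10, 8, 12, 14, 11, 0, 13, 4]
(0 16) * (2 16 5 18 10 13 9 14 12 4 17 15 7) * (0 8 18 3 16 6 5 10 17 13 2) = (0 10 2 6 5 3 16 8 18 17 15 7)(4 13 9 14 12) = [10, 1, 6, 16, 13, 3, 5, 0, 18, 14, 2, 11, 4, 9, 12, 7, 8, 15, 17]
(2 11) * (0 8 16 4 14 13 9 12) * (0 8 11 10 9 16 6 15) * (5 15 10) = [11, 1, 5, 3, 14, 15, 10, 7, 6, 12, 9, 2, 8, 16, 13, 0, 4] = (0 11 2 5 15)(4 14 13 16)(6 10 9 12 8)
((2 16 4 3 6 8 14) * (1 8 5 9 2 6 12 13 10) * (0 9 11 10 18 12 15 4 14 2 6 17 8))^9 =((0 9 6 5 11 10 1)(2 16 14 17 8)(3 15 4)(12 13 18))^9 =(18)(0 6 11 1 9 5 10)(2 8 17 14 16)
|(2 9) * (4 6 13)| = 6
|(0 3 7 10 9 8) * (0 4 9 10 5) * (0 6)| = |(10)(0 3 7 5 6)(4 9 8)| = 15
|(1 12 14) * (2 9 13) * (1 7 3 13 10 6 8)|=11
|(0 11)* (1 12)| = |(0 11)(1 12)| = 2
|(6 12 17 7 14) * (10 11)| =|(6 12 17 7 14)(10 11)| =10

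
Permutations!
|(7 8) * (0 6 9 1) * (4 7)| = |(0 6 9 1)(4 7 8)| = 12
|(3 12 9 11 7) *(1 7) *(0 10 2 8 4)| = 30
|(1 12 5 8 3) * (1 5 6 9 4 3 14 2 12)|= 9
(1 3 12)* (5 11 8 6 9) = [0, 3, 2, 12, 4, 11, 9, 7, 6, 5, 10, 8, 1] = (1 3 12)(5 11 8 6 9)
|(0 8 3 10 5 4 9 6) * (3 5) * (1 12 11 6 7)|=|(0 8 5 4 9 7 1 12 11 6)(3 10)|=10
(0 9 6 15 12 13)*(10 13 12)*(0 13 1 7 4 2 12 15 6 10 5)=(0 9 10 1 7 4 2 12 15 5)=[9, 7, 12, 3, 2, 0, 6, 4, 8, 10, 1, 11, 15, 13, 14, 5]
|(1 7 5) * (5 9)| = |(1 7 9 5)| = 4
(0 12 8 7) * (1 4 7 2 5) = (0 12 8 2 5 1 4 7) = [12, 4, 5, 3, 7, 1, 6, 0, 2, 9, 10, 11, 8]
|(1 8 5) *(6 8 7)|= 5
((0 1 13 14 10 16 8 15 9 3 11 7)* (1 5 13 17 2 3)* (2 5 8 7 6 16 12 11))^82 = ((0 8 15 9 1 17 5 13 14 10 12 11 6 16 7)(2 3))^82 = (0 13 7 5 16 17 6 1 11 9 12 15 10 8 14)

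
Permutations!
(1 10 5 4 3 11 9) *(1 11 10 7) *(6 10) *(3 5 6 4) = (1 7)(3 4 5)(6 10)(9 11) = [0, 7, 2, 4, 5, 3, 10, 1, 8, 11, 6, 9]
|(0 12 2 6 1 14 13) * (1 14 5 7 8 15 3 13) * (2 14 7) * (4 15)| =13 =|(0 12 14 1 5 2 6 7 8 4 15 3 13)|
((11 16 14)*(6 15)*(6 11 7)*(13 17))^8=(17)(6 11 14)(7 15 16)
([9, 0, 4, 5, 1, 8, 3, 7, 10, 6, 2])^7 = [2, 10, 5, 0, 8, 9, 1, 7, 6, 4, 3]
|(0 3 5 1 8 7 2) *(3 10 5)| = 7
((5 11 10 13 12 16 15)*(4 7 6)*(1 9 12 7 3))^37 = (1 4 7 10 5 16 9 3 6 13 11 15 12)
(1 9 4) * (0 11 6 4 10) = [11, 9, 2, 3, 1, 5, 4, 7, 8, 10, 0, 6] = (0 11 6 4 1 9 10)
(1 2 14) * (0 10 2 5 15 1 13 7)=(0 10 2 14 13 7)(1 5 15)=[10, 5, 14, 3, 4, 15, 6, 0, 8, 9, 2, 11, 12, 7, 13, 1]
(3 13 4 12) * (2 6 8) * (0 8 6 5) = (0 8 2 5)(3 13 4 12) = [8, 1, 5, 13, 12, 0, 6, 7, 2, 9, 10, 11, 3, 4]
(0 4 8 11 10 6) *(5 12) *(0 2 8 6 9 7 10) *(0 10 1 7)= (0 4 6 2 8 11 10 9)(1 7)(5 12)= [4, 7, 8, 3, 6, 12, 2, 1, 11, 0, 9, 10, 5]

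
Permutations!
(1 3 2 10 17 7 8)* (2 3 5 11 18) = (1 5 11 18 2 10 17 7 8) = [0, 5, 10, 3, 4, 11, 6, 8, 1, 9, 17, 18, 12, 13, 14, 15, 16, 7, 2]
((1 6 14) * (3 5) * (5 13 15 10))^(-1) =((1 6 14)(3 13 15 10 5))^(-1) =(1 14 6)(3 5 10 15 13)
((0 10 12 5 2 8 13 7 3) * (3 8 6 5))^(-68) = (2 6 5)(7 8 13)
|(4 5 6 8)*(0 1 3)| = |(0 1 3)(4 5 6 8)| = 12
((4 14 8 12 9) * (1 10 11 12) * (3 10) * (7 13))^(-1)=((1 3 10 11 12 9 4 14 8)(7 13))^(-1)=(1 8 14 4 9 12 11 10 3)(7 13)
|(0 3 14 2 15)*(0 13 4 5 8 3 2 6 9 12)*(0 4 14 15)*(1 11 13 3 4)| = |(0 2)(1 11 13 14 6 9 12)(3 15)(4 5 8)| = 42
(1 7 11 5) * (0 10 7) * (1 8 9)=(0 10 7 11 5 8 9 1)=[10, 0, 2, 3, 4, 8, 6, 11, 9, 1, 7, 5]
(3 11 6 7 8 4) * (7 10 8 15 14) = (3 11 6 10 8 4)(7 15 14) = [0, 1, 2, 11, 3, 5, 10, 15, 4, 9, 8, 6, 12, 13, 7, 14]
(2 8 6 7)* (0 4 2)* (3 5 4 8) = [8, 1, 3, 5, 2, 4, 7, 0, 6] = (0 8 6 7)(2 3 5 4)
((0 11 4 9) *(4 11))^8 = (11)(0 9 4)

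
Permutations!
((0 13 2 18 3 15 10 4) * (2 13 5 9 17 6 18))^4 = (0 6 10 9 3)(4 17 15 5 18)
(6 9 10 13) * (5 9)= (5 9 10 13 6)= [0, 1, 2, 3, 4, 9, 5, 7, 8, 10, 13, 11, 12, 6]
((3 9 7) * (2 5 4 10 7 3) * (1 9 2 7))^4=((1 9 3 2 5 4 10))^4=(1 5 9 4 3 10 2)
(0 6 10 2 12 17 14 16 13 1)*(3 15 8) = (0 6 10 2 12 17 14 16 13 1)(3 15 8) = [6, 0, 12, 15, 4, 5, 10, 7, 3, 9, 2, 11, 17, 1, 16, 8, 13, 14]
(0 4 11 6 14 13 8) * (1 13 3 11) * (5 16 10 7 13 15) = (0 4 1 15 5 16 10 7 13 8)(3 11 6 14) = [4, 15, 2, 11, 1, 16, 14, 13, 0, 9, 7, 6, 12, 8, 3, 5, 10]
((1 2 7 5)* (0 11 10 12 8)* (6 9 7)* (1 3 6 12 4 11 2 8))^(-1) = (0 8 1 12 2)(3 5 7 9 6)(4 10 11)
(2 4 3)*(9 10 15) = (2 4 3)(9 10 15) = [0, 1, 4, 2, 3, 5, 6, 7, 8, 10, 15, 11, 12, 13, 14, 9]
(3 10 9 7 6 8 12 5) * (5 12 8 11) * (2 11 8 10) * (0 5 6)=(12)(0 5 3 2 11 6 8 10 9 7)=[5, 1, 11, 2, 4, 3, 8, 0, 10, 7, 9, 6, 12]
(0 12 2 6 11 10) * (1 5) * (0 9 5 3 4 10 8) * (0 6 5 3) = [12, 0, 5, 4, 10, 1, 11, 7, 6, 3, 9, 8, 2] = (0 12 2 5 1)(3 4 10 9)(6 11 8)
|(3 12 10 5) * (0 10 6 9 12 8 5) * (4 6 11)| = |(0 10)(3 8 5)(4 6 9 12 11)| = 30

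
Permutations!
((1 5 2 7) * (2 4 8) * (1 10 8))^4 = ((1 5 4)(2 7 10 8))^4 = (10)(1 5 4)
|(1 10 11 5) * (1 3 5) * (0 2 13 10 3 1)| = 15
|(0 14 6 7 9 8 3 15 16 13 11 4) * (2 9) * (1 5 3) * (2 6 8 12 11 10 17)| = 16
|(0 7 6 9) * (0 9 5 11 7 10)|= |(0 10)(5 11 7 6)|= 4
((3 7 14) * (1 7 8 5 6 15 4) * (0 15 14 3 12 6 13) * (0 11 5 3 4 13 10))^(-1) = ((0 15 13 11 5 10)(1 7 4)(3 8)(6 14 12))^(-1) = (0 10 5 11 13 15)(1 4 7)(3 8)(6 12 14)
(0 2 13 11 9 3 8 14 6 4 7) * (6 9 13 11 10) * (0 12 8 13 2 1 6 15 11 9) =(0 1 6 4 7 12 8 14)(2 9 3 13 10 15 11) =[1, 6, 9, 13, 7, 5, 4, 12, 14, 3, 15, 2, 8, 10, 0, 11]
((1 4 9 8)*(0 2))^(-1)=(0 2)(1 8 9 4)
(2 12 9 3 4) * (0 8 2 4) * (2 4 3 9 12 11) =(12)(0 8 4 3)(2 11) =[8, 1, 11, 0, 3, 5, 6, 7, 4, 9, 10, 2, 12]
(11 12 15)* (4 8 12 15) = (4 8 12)(11 15) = [0, 1, 2, 3, 8, 5, 6, 7, 12, 9, 10, 15, 4, 13, 14, 11]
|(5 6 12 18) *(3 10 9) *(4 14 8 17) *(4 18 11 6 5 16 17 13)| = 12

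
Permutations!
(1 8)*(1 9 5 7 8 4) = [0, 4, 2, 3, 1, 7, 6, 8, 9, 5] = (1 4)(5 7 8 9)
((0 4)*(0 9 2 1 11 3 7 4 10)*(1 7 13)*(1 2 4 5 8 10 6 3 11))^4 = ((0 6 3 13 2 7 5 8 10)(4 9))^4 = (0 2 10 13 8 3 5 6 7)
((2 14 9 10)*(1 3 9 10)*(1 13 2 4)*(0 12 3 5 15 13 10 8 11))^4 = ((0 12 3 9 10 4 1 5 15 13 2 14 8 11))^4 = (0 10 15 8 3 1 2)(4 13 11 9 5 14 12)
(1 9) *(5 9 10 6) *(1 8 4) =(1 10 6 5 9 8 4) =[0, 10, 2, 3, 1, 9, 5, 7, 4, 8, 6]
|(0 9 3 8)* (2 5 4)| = |(0 9 3 8)(2 5 4)| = 12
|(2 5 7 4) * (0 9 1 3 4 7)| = 7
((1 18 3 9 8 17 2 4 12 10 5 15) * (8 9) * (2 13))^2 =(1 3 17 2 12 5)(4 10 15 18 8 13)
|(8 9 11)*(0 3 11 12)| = 6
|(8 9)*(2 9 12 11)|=5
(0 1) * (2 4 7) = [1, 0, 4, 3, 7, 5, 6, 2] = (0 1)(2 4 7)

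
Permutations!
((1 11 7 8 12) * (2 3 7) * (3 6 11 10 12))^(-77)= ((1 10 12)(2 6 11)(3 7 8))^(-77)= (1 10 12)(2 6 11)(3 7 8)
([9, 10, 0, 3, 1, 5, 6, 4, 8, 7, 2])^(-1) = (0 2 10 1 4 7 9)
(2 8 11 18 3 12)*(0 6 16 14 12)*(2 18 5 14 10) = (0 6 16 10 2 8 11 5 14 12 18 3) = [6, 1, 8, 0, 4, 14, 16, 7, 11, 9, 2, 5, 18, 13, 12, 15, 10, 17, 3]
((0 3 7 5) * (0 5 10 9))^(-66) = ((0 3 7 10 9))^(-66) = (0 9 10 7 3)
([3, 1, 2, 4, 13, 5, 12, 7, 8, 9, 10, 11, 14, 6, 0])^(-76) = [3, 1, 2, 4, 13, 5, 12, 7, 8, 9, 10, 11, 14, 6, 0]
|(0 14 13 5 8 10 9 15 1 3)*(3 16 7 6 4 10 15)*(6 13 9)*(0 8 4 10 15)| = 70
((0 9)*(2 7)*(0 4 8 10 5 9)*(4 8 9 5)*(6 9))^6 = ((2 7)(4 6 9 8 10))^6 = (4 6 9 8 10)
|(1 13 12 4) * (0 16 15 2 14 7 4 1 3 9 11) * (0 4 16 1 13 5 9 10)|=|(0 1 5 9 11 4 3 10)(2 14 7 16 15)(12 13)|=40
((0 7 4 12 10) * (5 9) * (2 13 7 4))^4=(2 13 7)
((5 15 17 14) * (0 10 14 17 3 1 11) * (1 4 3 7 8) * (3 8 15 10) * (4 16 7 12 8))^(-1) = ((17)(0 3 16 7 15 12 8 1 11)(5 10 14))^(-1) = (17)(0 11 1 8 12 15 7 16 3)(5 14 10)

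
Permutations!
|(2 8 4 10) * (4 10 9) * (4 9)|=3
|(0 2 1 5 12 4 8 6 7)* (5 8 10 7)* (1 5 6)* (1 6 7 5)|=12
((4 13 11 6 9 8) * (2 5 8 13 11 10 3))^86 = (2 9 8 10 11)(3 6 5 13 4)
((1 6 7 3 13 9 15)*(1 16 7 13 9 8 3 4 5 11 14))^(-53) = ((1 6 13 8 3 9 15 16 7 4 5 11 14))^(-53) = (1 14 11 5 4 7 16 15 9 3 8 13 6)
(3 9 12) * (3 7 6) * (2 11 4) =(2 11 4)(3 9 12 7 6) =[0, 1, 11, 9, 2, 5, 3, 6, 8, 12, 10, 4, 7]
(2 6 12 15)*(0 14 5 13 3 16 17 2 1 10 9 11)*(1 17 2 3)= (0 14 5 13 1 10 9 11)(2 6 12 15 17 3 16)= [14, 10, 6, 16, 4, 13, 12, 7, 8, 11, 9, 0, 15, 1, 5, 17, 2, 3]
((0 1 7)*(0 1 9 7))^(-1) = ((0 9 7 1))^(-1) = (0 1 7 9)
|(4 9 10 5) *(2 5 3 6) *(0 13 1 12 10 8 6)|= |(0 13 1 12 10 3)(2 5 4 9 8 6)|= 6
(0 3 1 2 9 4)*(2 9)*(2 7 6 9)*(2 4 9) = (9)(0 3 1 4)(2 7 6) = [3, 4, 7, 1, 0, 5, 2, 6, 8, 9]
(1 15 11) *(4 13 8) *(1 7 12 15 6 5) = (1 6 5)(4 13 8)(7 12 15 11) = [0, 6, 2, 3, 13, 1, 5, 12, 4, 9, 10, 7, 15, 8, 14, 11]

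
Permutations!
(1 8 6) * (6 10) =(1 8 10 6) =[0, 8, 2, 3, 4, 5, 1, 7, 10, 9, 6]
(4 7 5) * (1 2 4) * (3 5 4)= (1 2 3 5)(4 7)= [0, 2, 3, 5, 7, 1, 6, 4]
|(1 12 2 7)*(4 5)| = 4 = |(1 12 2 7)(4 5)|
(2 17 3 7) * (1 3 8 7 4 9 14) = (1 3 4 9 14)(2 17 8 7) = [0, 3, 17, 4, 9, 5, 6, 2, 7, 14, 10, 11, 12, 13, 1, 15, 16, 8]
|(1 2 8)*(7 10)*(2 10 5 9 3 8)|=7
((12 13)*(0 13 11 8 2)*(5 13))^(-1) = ((0 5 13 12 11 8 2))^(-1) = (0 2 8 11 12 13 5)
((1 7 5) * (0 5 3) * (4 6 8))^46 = ((0 5 1 7 3)(4 6 8))^46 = (0 5 1 7 3)(4 6 8)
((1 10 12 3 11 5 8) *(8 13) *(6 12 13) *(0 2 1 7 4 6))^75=(0 3 4 13 2 11 6 8 1 5 12 7 10)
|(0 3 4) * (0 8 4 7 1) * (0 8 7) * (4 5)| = |(0 3)(1 8 5 4 7)| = 10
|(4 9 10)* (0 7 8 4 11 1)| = |(0 7 8 4 9 10 11 1)| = 8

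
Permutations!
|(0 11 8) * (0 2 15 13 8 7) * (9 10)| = 12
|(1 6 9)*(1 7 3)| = 5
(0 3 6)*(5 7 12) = (0 3 6)(5 7 12) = [3, 1, 2, 6, 4, 7, 0, 12, 8, 9, 10, 11, 5]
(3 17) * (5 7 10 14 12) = (3 17)(5 7 10 14 12) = [0, 1, 2, 17, 4, 7, 6, 10, 8, 9, 14, 11, 5, 13, 12, 15, 16, 3]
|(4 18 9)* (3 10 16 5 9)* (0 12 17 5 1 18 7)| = |(0 12 17 5 9 4 7)(1 18 3 10 16)| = 35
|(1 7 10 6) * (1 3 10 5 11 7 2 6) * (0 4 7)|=|(0 4 7 5 11)(1 2 6 3 10)|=5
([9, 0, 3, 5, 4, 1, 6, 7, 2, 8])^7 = (9)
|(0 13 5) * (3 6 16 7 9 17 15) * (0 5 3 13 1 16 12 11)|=|(0 1 16 7 9 17 15 13 3 6 12 11)|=12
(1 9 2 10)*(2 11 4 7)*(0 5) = [5, 9, 10, 3, 7, 0, 6, 2, 8, 11, 1, 4] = (0 5)(1 9 11 4 7 2 10)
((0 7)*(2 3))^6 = ((0 7)(2 3))^6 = (7)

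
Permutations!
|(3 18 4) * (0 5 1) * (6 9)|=6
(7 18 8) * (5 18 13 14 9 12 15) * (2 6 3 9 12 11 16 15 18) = [0, 1, 6, 9, 4, 2, 3, 13, 7, 11, 10, 16, 18, 14, 12, 5, 15, 17, 8] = (2 6 3 9 11 16 15 5)(7 13 14 12 18 8)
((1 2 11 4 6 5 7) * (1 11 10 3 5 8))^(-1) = ((1 2 10 3 5 7 11 4 6 8))^(-1) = (1 8 6 4 11 7 5 3 10 2)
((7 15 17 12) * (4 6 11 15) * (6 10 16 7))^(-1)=((4 10 16 7)(6 11 15 17 12))^(-1)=(4 7 16 10)(6 12 17 15 11)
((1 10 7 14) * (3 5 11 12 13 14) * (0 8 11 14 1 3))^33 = (14)(0 8 11 12 13 1 10 7)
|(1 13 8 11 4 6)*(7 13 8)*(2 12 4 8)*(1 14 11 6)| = 4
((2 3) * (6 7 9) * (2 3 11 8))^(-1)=(2 8 11)(6 9 7)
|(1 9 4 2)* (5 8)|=4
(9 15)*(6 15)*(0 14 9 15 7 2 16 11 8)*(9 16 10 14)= (0 9 6 7 2 10 14 16 11 8)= [9, 1, 10, 3, 4, 5, 7, 2, 0, 6, 14, 8, 12, 13, 16, 15, 11]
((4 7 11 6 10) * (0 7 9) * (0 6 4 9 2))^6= (0 7 11 4 2)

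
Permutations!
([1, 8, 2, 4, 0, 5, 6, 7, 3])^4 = (0 4 3 8 1)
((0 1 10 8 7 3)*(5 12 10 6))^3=(0 5 8)(1 12 7)(3 6 10)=((0 1 6 5 12 10 8 7 3))^3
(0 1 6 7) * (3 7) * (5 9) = (0 1 6 3 7)(5 9) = [1, 6, 2, 7, 4, 9, 3, 0, 8, 5]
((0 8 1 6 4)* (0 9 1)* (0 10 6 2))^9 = (0 8 10 6 4 9 1 2)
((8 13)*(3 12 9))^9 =(8 13)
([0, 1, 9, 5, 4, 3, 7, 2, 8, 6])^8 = [0, 1, 2, 3, 4, 5, 6, 7, 8, 9]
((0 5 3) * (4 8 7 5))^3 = ((0 4 8 7 5 3))^3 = (0 7)(3 8)(4 5)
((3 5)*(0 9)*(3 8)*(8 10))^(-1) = (0 9)(3 8 10 5)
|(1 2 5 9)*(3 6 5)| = 6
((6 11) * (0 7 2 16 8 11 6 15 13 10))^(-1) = (0 10 13 15 11 8 16 2 7)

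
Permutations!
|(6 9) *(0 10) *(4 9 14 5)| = |(0 10)(4 9 6 14 5)| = 10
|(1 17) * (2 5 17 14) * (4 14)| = |(1 4 14 2 5 17)| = 6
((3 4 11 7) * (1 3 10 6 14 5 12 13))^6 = ((1 3 4 11 7 10 6 14 5 12 13))^6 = (1 6 3 14 4 5 11 12 7 13 10)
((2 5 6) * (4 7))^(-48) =(7)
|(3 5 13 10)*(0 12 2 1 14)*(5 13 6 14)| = |(0 12 2 1 5 6 14)(3 13 10)| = 21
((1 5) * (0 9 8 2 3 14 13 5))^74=((0 9 8 2 3 14 13 5 1))^74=(0 8 3 13 1 9 2 14 5)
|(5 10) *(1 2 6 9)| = 4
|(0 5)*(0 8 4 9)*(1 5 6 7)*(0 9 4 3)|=7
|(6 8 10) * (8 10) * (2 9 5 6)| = |(2 9 5 6 10)| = 5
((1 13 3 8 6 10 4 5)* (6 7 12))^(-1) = ((1 13 3 8 7 12 6 10 4 5))^(-1) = (1 5 4 10 6 12 7 8 3 13)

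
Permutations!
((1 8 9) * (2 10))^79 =((1 8 9)(2 10))^79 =(1 8 9)(2 10)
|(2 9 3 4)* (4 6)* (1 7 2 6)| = 10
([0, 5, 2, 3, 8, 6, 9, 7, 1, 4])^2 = (1 6 4)(5 9 8)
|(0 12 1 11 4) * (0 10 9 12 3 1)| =|(0 3 1 11 4 10 9 12)| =8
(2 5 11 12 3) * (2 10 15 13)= (2 5 11 12 3 10 15 13)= [0, 1, 5, 10, 4, 11, 6, 7, 8, 9, 15, 12, 3, 2, 14, 13]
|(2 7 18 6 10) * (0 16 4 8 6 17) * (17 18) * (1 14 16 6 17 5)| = 12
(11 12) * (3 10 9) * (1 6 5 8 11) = [0, 6, 2, 10, 4, 8, 5, 7, 11, 3, 9, 12, 1] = (1 6 5 8 11 12)(3 10 9)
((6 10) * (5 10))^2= (5 6 10)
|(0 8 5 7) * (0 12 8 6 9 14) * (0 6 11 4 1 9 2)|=8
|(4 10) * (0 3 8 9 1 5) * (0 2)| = |(0 3 8 9 1 5 2)(4 10)| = 14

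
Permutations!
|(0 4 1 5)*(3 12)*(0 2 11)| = 6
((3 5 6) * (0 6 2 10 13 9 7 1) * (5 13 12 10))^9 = (0 3 9 1 6 13 7)(2 5)(10 12)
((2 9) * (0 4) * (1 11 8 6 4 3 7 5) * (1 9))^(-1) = ((0 3 7 5 9 2 1 11 8 6 4))^(-1) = (0 4 6 8 11 1 2 9 5 7 3)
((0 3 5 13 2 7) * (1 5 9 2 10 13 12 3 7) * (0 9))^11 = (0 2 12 7 1 3 9 5)(10 13)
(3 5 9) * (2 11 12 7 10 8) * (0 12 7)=[12, 1, 11, 5, 4, 9, 6, 10, 2, 3, 8, 7, 0]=(0 12)(2 11 7 10 8)(3 5 9)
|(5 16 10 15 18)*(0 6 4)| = 15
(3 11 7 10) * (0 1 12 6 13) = (0 1 12 6 13)(3 11 7 10) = [1, 12, 2, 11, 4, 5, 13, 10, 8, 9, 3, 7, 6, 0]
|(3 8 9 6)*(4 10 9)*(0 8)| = 7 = |(0 8 4 10 9 6 3)|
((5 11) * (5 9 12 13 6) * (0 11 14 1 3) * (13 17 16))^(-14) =((0 11 9 12 17 16 13 6 5 14 1 3))^(-14) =(0 1 5 13 17 9)(3 14 6 16 12 11)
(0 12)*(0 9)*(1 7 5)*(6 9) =(0 12 6 9)(1 7 5) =[12, 7, 2, 3, 4, 1, 9, 5, 8, 0, 10, 11, 6]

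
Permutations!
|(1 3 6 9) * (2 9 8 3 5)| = |(1 5 2 9)(3 6 8)| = 12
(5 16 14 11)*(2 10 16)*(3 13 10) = (2 3 13 10 16 14 11 5) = [0, 1, 3, 13, 4, 2, 6, 7, 8, 9, 16, 5, 12, 10, 11, 15, 14]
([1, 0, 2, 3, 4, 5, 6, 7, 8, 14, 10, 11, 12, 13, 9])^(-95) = [1, 0, 2, 3, 4, 5, 6, 7, 8, 14, 10, 11, 12, 13, 9]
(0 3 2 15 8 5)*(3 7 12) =(0 7 12 3 2 15 8 5) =[7, 1, 15, 2, 4, 0, 6, 12, 5, 9, 10, 11, 3, 13, 14, 8]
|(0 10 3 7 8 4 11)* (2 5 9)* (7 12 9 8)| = |(0 10 3 12 9 2 5 8 4 11)| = 10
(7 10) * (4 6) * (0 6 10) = (0 6 4 10 7) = [6, 1, 2, 3, 10, 5, 4, 0, 8, 9, 7]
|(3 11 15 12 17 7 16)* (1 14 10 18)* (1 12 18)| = |(1 14 10)(3 11 15 18 12 17 7 16)| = 24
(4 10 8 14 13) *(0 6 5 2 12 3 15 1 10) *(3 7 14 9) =[6, 10, 12, 15, 0, 2, 5, 14, 9, 3, 8, 11, 7, 4, 13, 1] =(0 6 5 2 12 7 14 13 4)(1 10 8 9 3 15)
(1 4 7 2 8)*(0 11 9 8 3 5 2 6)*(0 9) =[11, 4, 3, 5, 7, 2, 9, 6, 1, 8, 10, 0] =(0 11)(1 4 7 6 9 8)(2 3 5)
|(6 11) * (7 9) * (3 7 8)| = 4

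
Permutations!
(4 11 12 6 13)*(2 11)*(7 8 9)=(2 11 12 6 13 4)(7 8 9)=[0, 1, 11, 3, 2, 5, 13, 8, 9, 7, 10, 12, 6, 4]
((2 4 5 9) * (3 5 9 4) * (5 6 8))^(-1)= ((2 3 6 8 5 4 9))^(-1)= (2 9 4 5 8 6 3)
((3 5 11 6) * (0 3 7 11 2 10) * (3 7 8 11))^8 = (0 3 2)(5 10 7)(6 11 8)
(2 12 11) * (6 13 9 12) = (2 6 13 9 12 11) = [0, 1, 6, 3, 4, 5, 13, 7, 8, 12, 10, 2, 11, 9]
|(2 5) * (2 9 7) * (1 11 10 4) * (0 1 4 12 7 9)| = |(0 1 11 10 12 7 2 5)| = 8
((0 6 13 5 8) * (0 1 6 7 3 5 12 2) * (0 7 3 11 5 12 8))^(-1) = (0 5 11 7 2 12 3)(1 8 13 6)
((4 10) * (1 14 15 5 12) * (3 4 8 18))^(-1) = (1 12 5 15 14)(3 18 8 10 4)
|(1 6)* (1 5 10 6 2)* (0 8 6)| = |(0 8 6 5 10)(1 2)| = 10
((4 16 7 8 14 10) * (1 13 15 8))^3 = ((1 13 15 8 14 10 4 16 7))^3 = (1 8 4)(7 15 10)(13 14 16)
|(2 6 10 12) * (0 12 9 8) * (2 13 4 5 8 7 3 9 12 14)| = 30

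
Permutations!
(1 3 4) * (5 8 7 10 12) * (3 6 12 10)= (1 6 12 5 8 7 3 4)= [0, 6, 2, 4, 1, 8, 12, 3, 7, 9, 10, 11, 5]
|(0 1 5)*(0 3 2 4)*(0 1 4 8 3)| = 12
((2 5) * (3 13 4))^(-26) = (3 13 4)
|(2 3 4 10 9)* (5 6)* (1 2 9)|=10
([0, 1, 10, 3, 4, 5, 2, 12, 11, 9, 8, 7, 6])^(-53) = [0, 1, 11, 3, 4, 5, 8, 2, 12, 9, 7, 6, 10]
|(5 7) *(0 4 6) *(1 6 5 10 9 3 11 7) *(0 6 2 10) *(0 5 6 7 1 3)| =11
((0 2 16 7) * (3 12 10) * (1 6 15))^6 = (0 16)(2 7)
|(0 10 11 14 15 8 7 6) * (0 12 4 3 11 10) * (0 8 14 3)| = 6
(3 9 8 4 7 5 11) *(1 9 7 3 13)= [0, 9, 2, 7, 3, 11, 6, 5, 4, 8, 10, 13, 12, 1]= (1 9 8 4 3 7 5 11 13)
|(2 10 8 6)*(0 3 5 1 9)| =20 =|(0 3 5 1 9)(2 10 8 6)|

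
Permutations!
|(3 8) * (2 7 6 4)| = |(2 7 6 4)(3 8)| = 4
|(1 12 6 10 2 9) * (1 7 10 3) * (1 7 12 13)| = 14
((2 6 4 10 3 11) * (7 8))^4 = (2 3 4)(6 11 10)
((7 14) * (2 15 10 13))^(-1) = ((2 15 10 13)(7 14))^(-1) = (2 13 10 15)(7 14)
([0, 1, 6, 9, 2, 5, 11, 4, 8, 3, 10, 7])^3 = (2 7 6 4 11)(3 9)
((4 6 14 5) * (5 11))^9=(4 5 11 14 6)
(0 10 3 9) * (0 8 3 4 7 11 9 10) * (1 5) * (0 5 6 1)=(0 5)(1 6)(3 10 4 7 11 9 8)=[5, 6, 2, 10, 7, 0, 1, 11, 3, 8, 4, 9]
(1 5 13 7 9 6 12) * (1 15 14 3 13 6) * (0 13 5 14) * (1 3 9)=(0 13 7 1 14 9 3 5 6 12 15)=[13, 14, 2, 5, 4, 6, 12, 1, 8, 3, 10, 11, 15, 7, 9, 0]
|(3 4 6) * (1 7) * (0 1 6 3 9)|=|(0 1 7 6 9)(3 4)|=10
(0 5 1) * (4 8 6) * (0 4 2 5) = (1 4 8 6 2 5) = [0, 4, 5, 3, 8, 1, 2, 7, 6]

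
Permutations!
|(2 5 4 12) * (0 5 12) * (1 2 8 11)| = |(0 5 4)(1 2 12 8 11)| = 15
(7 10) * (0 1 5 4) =[1, 5, 2, 3, 0, 4, 6, 10, 8, 9, 7] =(0 1 5 4)(7 10)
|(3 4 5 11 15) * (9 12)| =10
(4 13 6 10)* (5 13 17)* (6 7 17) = (4 6 10)(5 13 7 17) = [0, 1, 2, 3, 6, 13, 10, 17, 8, 9, 4, 11, 12, 7, 14, 15, 16, 5]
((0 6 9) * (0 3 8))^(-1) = ((0 6 9 3 8))^(-1) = (0 8 3 9 6)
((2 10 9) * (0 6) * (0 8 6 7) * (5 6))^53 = ((0 7)(2 10 9)(5 6 8))^53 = (0 7)(2 9 10)(5 8 6)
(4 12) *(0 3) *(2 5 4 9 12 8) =[3, 1, 5, 0, 8, 4, 6, 7, 2, 12, 10, 11, 9] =(0 3)(2 5 4 8)(9 12)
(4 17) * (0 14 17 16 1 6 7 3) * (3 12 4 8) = (0 14 17 8 3)(1 6 7 12 4 16) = [14, 6, 2, 0, 16, 5, 7, 12, 3, 9, 10, 11, 4, 13, 17, 15, 1, 8]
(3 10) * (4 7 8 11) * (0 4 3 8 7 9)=(0 4 9)(3 10 8 11)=[4, 1, 2, 10, 9, 5, 6, 7, 11, 0, 8, 3]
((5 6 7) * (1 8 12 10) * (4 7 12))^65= ((1 8 4 7 5 6 12 10))^65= (1 8 4 7 5 6 12 10)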